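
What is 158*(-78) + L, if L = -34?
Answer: -12358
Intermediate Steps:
158*(-78) + L = 158*(-78) - 34 = -12324 - 34 = -12358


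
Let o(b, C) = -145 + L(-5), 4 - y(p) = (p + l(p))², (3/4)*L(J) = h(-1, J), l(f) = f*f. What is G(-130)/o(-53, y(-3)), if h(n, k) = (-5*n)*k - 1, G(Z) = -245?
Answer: 15/11 ≈ 1.3636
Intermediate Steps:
l(f) = f²
h(n, k) = -1 - 5*k*n (h(n, k) = -5*k*n - 1 = -1 - 5*k*n)
L(J) = -4/3 + 20*J/3 (L(J) = 4*(-1 - 5*J*(-1))/3 = 4*(-1 + 5*J)/3 = -4/3 + 20*J/3)
y(p) = 4 - (p + p²)²
o(b, C) = -539/3 (o(b, C) = -145 + (-4/3 + (20/3)*(-5)) = -145 + (-4/3 - 100/3) = -145 - 104/3 = -539/3)
G(-130)/o(-53, y(-3)) = -245/(-539/3) = -245*(-3/539) = 15/11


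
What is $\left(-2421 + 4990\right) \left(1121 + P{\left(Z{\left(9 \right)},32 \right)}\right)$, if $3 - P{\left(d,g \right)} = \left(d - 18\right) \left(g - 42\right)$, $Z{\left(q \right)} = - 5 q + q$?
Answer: $1500296$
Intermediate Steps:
$Z{\left(q \right)} = - 4 q$
$P{\left(d,g \right)} = 3 - \left(-42 + g\right) \left(-18 + d\right)$ ($P{\left(d,g \right)} = 3 - \left(d - 18\right) \left(g - 42\right) = 3 - \left(-18 + d\right) \left(-42 + g\right) = 3 - \left(-42 + g\right) \left(-18 + d\right)$)
$\left(-2421 + 4990\right) \left(1121 + P{\left(Z{\left(9 \right)},32 \right)}\right) = \left(-2421 + 4990\right) \left(1121 + \left(-753 + 18 \cdot 32 + 42 \left(\left(-4\right) 9\right) - \left(-4\right) 9 \cdot 32\right)\right) = 2569 \left(1121 + \left(-753 + 576 + 42 \left(-36\right) - \left(-36\right) 32\right)\right) = 2569 \left(1121 + \left(-753 + 576 - 1512 + 1152\right)\right) = 2569 \left(1121 - 537\right) = 2569 \cdot 584 = 1500296$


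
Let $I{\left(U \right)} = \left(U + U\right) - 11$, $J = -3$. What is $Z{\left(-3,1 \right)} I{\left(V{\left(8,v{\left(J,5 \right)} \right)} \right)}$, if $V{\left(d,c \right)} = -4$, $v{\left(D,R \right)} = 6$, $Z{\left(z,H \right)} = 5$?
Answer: $-95$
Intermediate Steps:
$I{\left(U \right)} = -11 + 2 U$ ($I{\left(U \right)} = 2 U - 11 = -11 + 2 U$)
$Z{\left(-3,1 \right)} I{\left(V{\left(8,v{\left(J,5 \right)} \right)} \right)} = 5 \left(-11 + 2 \left(-4\right)\right) = 5 \left(-11 - 8\right) = 5 \left(-19\right) = -95$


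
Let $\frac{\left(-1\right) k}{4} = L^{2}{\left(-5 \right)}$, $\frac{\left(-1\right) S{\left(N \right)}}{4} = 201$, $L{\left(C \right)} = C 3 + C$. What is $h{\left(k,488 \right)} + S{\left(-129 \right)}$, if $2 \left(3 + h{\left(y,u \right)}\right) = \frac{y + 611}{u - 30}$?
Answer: $- \frac{740201}{916} \approx -808.08$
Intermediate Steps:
$L{\left(C \right)} = 4 C$ ($L{\left(C \right)} = 3 C + C = 4 C$)
$S{\left(N \right)} = -804$ ($S{\left(N \right)} = \left(-4\right) 201 = -804$)
$k = -1600$ ($k = - 4 \left(4 \left(-5\right)\right)^{2} = - 4 \left(-20\right)^{2} = \left(-4\right) 400 = -1600$)
$h{\left(y,u \right)} = -3 + \frac{611 + y}{2 \left(-30 + u\right)}$ ($h{\left(y,u \right)} = -3 + \frac{\left(y + 611\right) \frac{1}{u - 30}}{2} = -3 + \frac{\left(611 + y\right) \frac{1}{-30 + u}}{2} = -3 + \frac{\frac{1}{-30 + u} \left(611 + y\right)}{2} = -3 + \frac{611 + y}{2 \left(-30 + u\right)}$)
$h{\left(k,488 \right)} + S{\left(-129 \right)} = \frac{791 - 1600 - 2928}{2 \left(-30 + 488\right)} - 804 = \frac{791 - 1600 - 2928}{2 \cdot 458} - 804 = \frac{1}{2} \cdot \frac{1}{458} \left(-3737\right) - 804 = - \frac{3737}{916} - 804 = - \frac{740201}{916}$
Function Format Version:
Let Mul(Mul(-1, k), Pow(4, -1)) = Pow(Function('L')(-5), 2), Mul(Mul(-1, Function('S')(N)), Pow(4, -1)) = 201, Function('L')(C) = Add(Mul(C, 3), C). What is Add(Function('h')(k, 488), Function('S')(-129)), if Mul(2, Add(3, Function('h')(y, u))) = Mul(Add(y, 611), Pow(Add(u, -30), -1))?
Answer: Rational(-740201, 916) ≈ -808.08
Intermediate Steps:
Function('L')(C) = Mul(4, C) (Function('L')(C) = Add(Mul(3, C), C) = Mul(4, C))
Function('S')(N) = -804 (Function('S')(N) = Mul(-4, 201) = -804)
k = -1600 (k = Mul(-4, Pow(Mul(4, -5), 2)) = Mul(-4, Pow(-20, 2)) = Mul(-4, 400) = -1600)
Function('h')(y, u) = Add(-3, Mul(Rational(1, 2), Pow(Add(-30, u), -1), Add(611, y))) (Function('h')(y, u) = Add(-3, Mul(Rational(1, 2), Mul(Add(y, 611), Pow(Add(u, -30), -1)))) = Add(-3, Mul(Rational(1, 2), Mul(Add(611, y), Pow(Add(-30, u), -1)))) = Add(-3, Mul(Rational(1, 2), Mul(Pow(Add(-30, u), -1), Add(611, y)))) = Add(-3, Mul(Rational(1, 2), Pow(Add(-30, u), -1), Add(611, y))))
Add(Function('h')(k, 488), Function('S')(-129)) = Add(Mul(Rational(1, 2), Pow(Add(-30, 488), -1), Add(791, -1600, Mul(-6, 488))), -804) = Add(Mul(Rational(1, 2), Pow(458, -1), Add(791, -1600, -2928)), -804) = Add(Mul(Rational(1, 2), Rational(1, 458), -3737), -804) = Add(Rational(-3737, 916), -804) = Rational(-740201, 916)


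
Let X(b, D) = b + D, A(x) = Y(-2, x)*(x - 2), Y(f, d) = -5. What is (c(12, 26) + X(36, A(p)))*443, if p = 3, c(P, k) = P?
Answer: 19049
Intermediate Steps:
A(x) = 10 - 5*x (A(x) = -5*(x - 2) = -5*(-2 + x) = 10 - 5*x)
X(b, D) = D + b
(c(12, 26) + X(36, A(p)))*443 = (12 + ((10 - 5*3) + 36))*443 = (12 + ((10 - 15) + 36))*443 = (12 + (-5 + 36))*443 = (12 + 31)*443 = 43*443 = 19049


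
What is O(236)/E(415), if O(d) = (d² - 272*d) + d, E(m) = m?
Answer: -1652/83 ≈ -19.904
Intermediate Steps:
O(d) = d² - 271*d
O(236)/E(415) = (236*(-271 + 236))/415 = (236*(-35))*(1/415) = -8260*1/415 = -1652/83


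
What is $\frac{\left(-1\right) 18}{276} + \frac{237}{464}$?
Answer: $\frac{4755}{10672} \approx 0.44556$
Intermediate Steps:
$\frac{\left(-1\right) 18}{276} + \frac{237}{464} = \left(-18\right) \frac{1}{276} + 237 \cdot \frac{1}{464} = - \frac{3}{46} + \frac{237}{464} = \frac{4755}{10672}$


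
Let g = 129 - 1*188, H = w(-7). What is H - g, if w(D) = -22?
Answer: 37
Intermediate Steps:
H = -22
g = -59 (g = 129 - 188 = -59)
H - g = -22 - 1*(-59) = -22 + 59 = 37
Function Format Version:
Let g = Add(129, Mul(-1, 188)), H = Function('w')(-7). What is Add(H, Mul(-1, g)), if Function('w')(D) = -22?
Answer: 37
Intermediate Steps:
H = -22
g = -59 (g = Add(129, -188) = -59)
Add(H, Mul(-1, g)) = Add(-22, Mul(-1, -59)) = Add(-22, 59) = 37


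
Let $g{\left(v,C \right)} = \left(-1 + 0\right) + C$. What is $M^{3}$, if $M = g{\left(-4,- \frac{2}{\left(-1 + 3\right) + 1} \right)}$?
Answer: $- \frac{125}{27} \approx -4.6296$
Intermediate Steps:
$g{\left(v,C \right)} = -1 + C$
$M = - \frac{5}{3}$ ($M = -1 - \frac{2}{\left(-1 + 3\right) + 1} = -1 - \frac{2}{2 + 1} = -1 - \frac{2}{3} = - \frac{5}{3} \approx -1.6667$)
$M^{3} = \left(- \frac{5}{3}\right)^{3} = - \frac{125}{27}$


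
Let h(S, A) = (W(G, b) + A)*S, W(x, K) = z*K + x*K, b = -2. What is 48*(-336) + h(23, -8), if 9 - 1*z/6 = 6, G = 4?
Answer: -17324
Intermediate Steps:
z = 18 (z = 54 - 6*6 = 54 - 36 = 18)
W(x, K) = 18*K + K*x (W(x, K) = 18*K + x*K = 18*K + K*x)
h(S, A) = S*(-44 + A) (h(S, A) = (-2*(18 + 4) + A)*S = (-2*22 + A)*S = (-44 + A)*S = S*(-44 + A))
48*(-336) + h(23, -8) = 48*(-336) + 23*(-44 - 8) = -16128 + 23*(-52) = -16128 - 1196 = -17324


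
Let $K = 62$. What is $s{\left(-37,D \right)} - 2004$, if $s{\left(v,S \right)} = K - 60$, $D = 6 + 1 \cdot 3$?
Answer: $-2002$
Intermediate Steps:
$D = 9$ ($D = 6 + 3 = 9$)
$s{\left(v,S \right)} = 2$ ($s{\left(v,S \right)} = 62 - 60 = 2$)
$s{\left(-37,D \right)} - 2004 = 2 - 2004 = -2002$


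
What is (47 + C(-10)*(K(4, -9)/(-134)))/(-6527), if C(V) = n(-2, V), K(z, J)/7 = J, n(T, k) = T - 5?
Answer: -5857/874618 ≈ -0.0066966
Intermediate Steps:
n(T, k) = -5 + T
K(z, J) = 7*J
C(V) = -7 (C(V) = -5 - 2 = -7)
(47 + C(-10)*(K(4, -9)/(-134)))/(-6527) = (47 - 7*7*(-9)/(-134))/(-6527) = (47 - (-441)*(-1)/134)*(-1/6527) = (47 - 7*63/134)*(-1/6527) = (47 - 441/134)*(-1/6527) = (5857/134)*(-1/6527) = -5857/874618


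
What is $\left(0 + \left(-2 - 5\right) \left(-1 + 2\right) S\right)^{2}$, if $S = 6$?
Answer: $1764$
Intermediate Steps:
$\left(0 + \left(-2 - 5\right) \left(-1 + 2\right) S\right)^{2} = \left(0 + \left(-2 - 5\right) \left(-1 + 2\right) 6\right)^{2} = \left(0 + \left(-7\right) 1 \cdot 6\right)^{2} = \left(0 - 42\right)^{2} = \left(-42\right)^{2} = 1764$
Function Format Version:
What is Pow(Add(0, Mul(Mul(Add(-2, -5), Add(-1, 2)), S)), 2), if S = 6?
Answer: 1764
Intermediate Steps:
Pow(Add(0, Mul(Mul(Add(-2, -5), Add(-1, 2)), S)), 2) = Pow(Add(0, Mul(Mul(Add(-2, -5), Add(-1, 2)), 6)), 2) = Pow(Add(0, Mul(Mul(-7, 1), 6)), 2) = Pow(Add(0, Mul(-7, 6)), 2) = Pow(Add(0, -42), 2) = Pow(-42, 2) = 1764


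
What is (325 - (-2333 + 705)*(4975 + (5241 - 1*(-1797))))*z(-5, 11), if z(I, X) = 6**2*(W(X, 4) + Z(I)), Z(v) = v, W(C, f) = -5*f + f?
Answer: -14785461684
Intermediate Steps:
W(C, f) = -4*f
z(I, X) = -576 + 36*I (z(I, X) = 6**2*(-4*4 + I) = 36*(-16 + I) = -576 + 36*I)
(325 - (-2333 + 705)*(4975 + (5241 - 1*(-1797))))*z(-5, 11) = (325 - (-2333 + 705)*(4975 + (5241 - 1*(-1797))))*(-576 + 36*(-5)) = (325 - (-1628)*(4975 + (5241 + 1797)))*(-576 - 180) = (325 - (-1628)*(4975 + 7038))*(-756) = (325 - (-1628)*12013)*(-756) = (325 - 1*(-19557164))*(-756) = (325 + 19557164)*(-756) = 19557489*(-756) = -14785461684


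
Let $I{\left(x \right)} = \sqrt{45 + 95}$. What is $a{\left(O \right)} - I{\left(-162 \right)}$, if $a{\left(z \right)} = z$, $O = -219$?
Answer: $-219 - 2 \sqrt{35} \approx -230.83$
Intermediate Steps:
$I{\left(x \right)} = 2 \sqrt{35}$ ($I{\left(x \right)} = \sqrt{140} = 2 \sqrt{35}$)
$a{\left(O \right)} - I{\left(-162 \right)} = -219 - 2 \sqrt{35}$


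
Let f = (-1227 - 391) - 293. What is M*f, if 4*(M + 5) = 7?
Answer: 24843/4 ≈ 6210.8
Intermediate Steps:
f = -1911 (f = -1618 - 293 = -1911)
M = -13/4 (M = -5 + (1/4)*7 = -5 + 7/4 = -13/4 ≈ -3.2500)
M*f = -13/4*(-1911) = 24843/4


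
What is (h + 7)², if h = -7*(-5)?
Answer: 1764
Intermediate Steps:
h = 35
(h + 7)² = (35 + 7)² = 42² = 1764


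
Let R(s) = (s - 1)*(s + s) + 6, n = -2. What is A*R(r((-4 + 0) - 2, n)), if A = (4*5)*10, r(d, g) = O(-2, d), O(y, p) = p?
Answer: 18000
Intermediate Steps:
r(d, g) = d
A = 200 (A = 20*10 = 200)
R(s) = 6 + 2*s*(-1 + s) (R(s) = (-1 + s)*(2*s) + 6 = 2*s*(-1 + s) + 6 = 6 + 2*s*(-1 + s))
A*R(r((-4 + 0) - 2, n)) = 200*(6 - 2*((-4 + 0) - 2) + 2*((-4 + 0) - 2)²) = 200*(6 - 2*(-4 - 2) + 2*(-4 - 2)²) = 200*(6 - 2*(-6) + 2*(-6)²) = 200*(6 + 12 + 2*36) = 200*(6 + 12 + 72) = 200*90 = 18000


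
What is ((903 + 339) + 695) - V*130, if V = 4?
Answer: 1417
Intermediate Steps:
((903 + 339) + 695) - V*130 = ((903 + 339) + 695) - 4*130 = (1242 + 695) - 1*520 = 1937 - 520 = 1417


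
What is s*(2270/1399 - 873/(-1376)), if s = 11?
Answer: 47793317/1925024 ≈ 24.827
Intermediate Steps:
s*(2270/1399 - 873/(-1376)) = 11*(2270/1399 - 873/(-1376)) = 11*(2270*(1/1399) - 873*(-1/1376)) = 11*(2270/1399 + 873/1376) = 11*(4344847/1925024) = 47793317/1925024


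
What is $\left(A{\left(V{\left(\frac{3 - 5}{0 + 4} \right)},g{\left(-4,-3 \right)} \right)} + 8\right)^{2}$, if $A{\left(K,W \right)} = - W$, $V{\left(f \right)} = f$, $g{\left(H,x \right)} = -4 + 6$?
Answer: $36$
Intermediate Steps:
$g{\left(H,x \right)} = 2$
$\left(A{\left(V{\left(\frac{3 - 5}{0 + 4} \right)},g{\left(-4,-3 \right)} \right)} + 8\right)^{2} = \left(\left(-1\right) 2 + 8\right)^{2} = \left(-2 + 8\right)^{2} = 6^{2} = 36$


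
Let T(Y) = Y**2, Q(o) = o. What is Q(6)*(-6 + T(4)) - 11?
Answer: 49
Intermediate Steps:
Q(6)*(-6 + T(4)) - 11 = 6*(-6 + 4**2) - 11 = 6*(-6 + 16) - 11 = 6*10 - 11 = 60 - 11 = 49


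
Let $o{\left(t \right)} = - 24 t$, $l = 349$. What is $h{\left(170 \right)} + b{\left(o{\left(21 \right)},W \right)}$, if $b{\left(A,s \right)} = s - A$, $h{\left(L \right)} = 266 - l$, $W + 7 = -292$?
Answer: $122$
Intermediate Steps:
$W = -299$ ($W = -7 - 292 = -299$)
$h{\left(L \right)} = -83$ ($h{\left(L \right)} = 266 - 349 = -83$)
$h{\left(170 \right)} + b{\left(o{\left(21 \right)},W \right)} = -83 - \left(299 - 504\right) = -83 - -205 = -83 + \left(-299 + 504\right) = -83 + 205 = 122$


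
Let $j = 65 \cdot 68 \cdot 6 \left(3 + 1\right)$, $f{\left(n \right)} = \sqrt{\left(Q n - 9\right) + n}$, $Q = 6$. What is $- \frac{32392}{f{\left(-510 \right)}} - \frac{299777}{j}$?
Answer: $- \frac{299777}{106080} + \frac{32392 i \sqrt{3579}}{3579} \approx -2.826 + 541.45 i$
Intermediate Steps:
$f{\left(n \right)} = \sqrt{-9 + 7 n}$ ($f{\left(n \right)} = \sqrt{\left(6 n - 9\right) + n} = \sqrt{\left(-9 + 6 n\right) + n} = \sqrt{-9 + 7 n}$)
$j = 106080$ ($j = 4420 \cdot 6 \cdot 4 = 4420 \cdot 24 = 106080$)
$- \frac{32392}{f{\left(-510 \right)}} - \frac{299777}{j} = - \frac{32392}{\sqrt{-9 + 7 \left(-510\right)}} - \frac{299777}{106080} = - \frac{32392}{\sqrt{-9 - 3570}} - \frac{299777}{106080} = - \frac{32392}{\sqrt{-3579}} - \frac{299777}{106080} = - \frac{32392}{i \sqrt{3579}} - \frac{299777}{106080} = - 32392 \left(- \frac{i \sqrt{3579}}{3579}\right) - \frac{299777}{106080} = \frac{32392 i \sqrt{3579}}{3579} - \frac{299777}{106080} = - \frac{299777}{106080} + \frac{32392 i \sqrt{3579}}{3579}$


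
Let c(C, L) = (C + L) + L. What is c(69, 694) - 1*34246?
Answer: -32789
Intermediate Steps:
c(C, L) = C + 2*L
c(69, 694) - 1*34246 = (69 + 2*694) - 1*34246 = (69 + 1388) - 34246 = 1457 - 34246 = -32789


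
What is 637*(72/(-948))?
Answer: -3822/79 ≈ -48.380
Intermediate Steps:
637*(72/(-948)) = 637*(72*(-1/948)) = 637*(-6/79) = -3822/79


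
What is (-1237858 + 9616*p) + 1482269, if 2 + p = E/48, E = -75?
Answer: 210154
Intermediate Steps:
p = -57/16 (p = -2 - 75/48 = -2 - 75*1/48 = -2 - 25/16 = -57/16 ≈ -3.5625)
(-1237858 + 9616*p) + 1482269 = (-1237858 + 9616*(-57/16)) + 1482269 = (-1237858 - 34257) + 1482269 = -1272115 + 1482269 = 210154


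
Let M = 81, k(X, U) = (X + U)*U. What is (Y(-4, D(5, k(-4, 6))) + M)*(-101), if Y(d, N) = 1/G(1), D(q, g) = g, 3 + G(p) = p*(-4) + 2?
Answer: -40804/5 ≈ -8160.8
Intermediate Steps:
k(X, U) = U*(U + X) (k(X, U) = (U + X)*U = U*(U + X))
G(p) = -1 - 4*p (G(p) = -3 + (p*(-4) + 2) = -3 + (-4*p + 2) = -3 + (2 - 4*p) = -1 - 4*p)
Y(d, N) = -⅕ (Y(d, N) = 1/(-1 - 4*1) = 1/(-1 - 4) = 1/(-5) = -⅕)
(Y(-4, D(5, k(-4, 6))) + M)*(-101) = (-⅕ + 81)*(-101) = (404/5)*(-101) = -40804/5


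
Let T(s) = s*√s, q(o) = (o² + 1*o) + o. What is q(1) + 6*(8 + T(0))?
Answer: 51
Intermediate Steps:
q(o) = o² + 2*o (q(o) = (o² + o) + o = (o + o²) + o = o² + 2*o)
T(s) = s^(3/2)
q(1) + 6*(8 + T(0)) = 1*(2 + 1) + 6*(8 + 0^(3/2)) = 1*3 + 6*(8 + 0) = 3 + 6*8 = 3 + 48 = 51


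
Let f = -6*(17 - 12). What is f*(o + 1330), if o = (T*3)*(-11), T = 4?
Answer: -35940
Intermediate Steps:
o = -132 (o = (4*3)*(-11) = 12*(-11) = -132)
f = -30 (f = -6*5 = -30)
f*(o + 1330) = -30*(-132 + 1330) = -30*1198 = -35940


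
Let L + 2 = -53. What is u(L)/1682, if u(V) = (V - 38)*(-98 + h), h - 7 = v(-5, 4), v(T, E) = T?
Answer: 4464/841 ≈ 5.3080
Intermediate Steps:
L = -55 (L = -2 - 53 = -55)
h = 2 (h = 7 - 5 = 2)
u(V) = 3648 - 96*V (u(V) = (V - 38)*(-98 + 2) = (-38 + V)*(-96) = 3648 - 96*V)
u(L)/1682 = (3648 - 96*(-55))/1682 = (3648 + 5280)*(1/1682) = 8928*(1/1682) = 4464/841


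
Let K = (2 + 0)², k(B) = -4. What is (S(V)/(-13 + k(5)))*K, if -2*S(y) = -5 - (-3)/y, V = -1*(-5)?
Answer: -44/85 ≈ -0.51765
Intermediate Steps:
V = 5
S(y) = 5/2 - 3/(2*y) (S(y) = -(-5 - (-3)/y)/2 = -(-5 + 3/y)/2 = 5/2 - 3/(2*y))
K = 4 (K = 2² = 4)
(S(V)/(-13 + k(5)))*K = (((½)*(-3 + 5*5)/5)/(-13 - 4))*4 = (((½)*(⅕)*(-3 + 25))/(-17))*4 = (((½)*(⅕)*22)*(-1/17))*4 = ((11/5)*(-1/17))*4 = -11/85*4 = -44/85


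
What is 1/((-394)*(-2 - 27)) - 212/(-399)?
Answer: 2422711/4558974 ≈ 0.53142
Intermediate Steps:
1/((-394)*(-2 - 27)) - 212/(-399) = -1/394/(-29) - 212*(-1/399) = -1/394*(-1/29) + 212/399 = 1/11426 + 212/399 = 2422711/4558974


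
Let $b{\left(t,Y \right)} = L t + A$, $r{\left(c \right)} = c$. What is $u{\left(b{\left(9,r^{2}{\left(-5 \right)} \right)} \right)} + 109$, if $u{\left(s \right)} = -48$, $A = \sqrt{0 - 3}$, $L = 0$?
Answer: $61$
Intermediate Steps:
$A = i \sqrt{3}$ ($A = \sqrt{-3} = i \sqrt{3} \approx 1.732 i$)
$b{\left(t,Y \right)} = i \sqrt{3}$ ($b{\left(t,Y \right)} = 0 t + i \sqrt{3} = 0 + i \sqrt{3} = i \sqrt{3}$)
$u{\left(b{\left(9,r^{2}{\left(-5 \right)} \right)} \right)} + 109 = -48 + 109 = 61$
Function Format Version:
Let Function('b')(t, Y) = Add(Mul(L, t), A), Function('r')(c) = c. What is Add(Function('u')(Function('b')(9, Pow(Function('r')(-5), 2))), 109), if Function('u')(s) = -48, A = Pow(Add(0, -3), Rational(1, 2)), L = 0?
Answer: 61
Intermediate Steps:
A = Mul(I, Pow(3, Rational(1, 2))) (A = Pow(-3, Rational(1, 2)) = Mul(I, Pow(3, Rational(1, 2))) ≈ Mul(1.7320, I))
Function('b')(t, Y) = Mul(I, Pow(3, Rational(1, 2))) (Function('b')(t, Y) = Add(Mul(0, t), Mul(I, Pow(3, Rational(1, 2)))) = Add(0, Mul(I, Pow(3, Rational(1, 2)))) = Mul(I, Pow(3, Rational(1, 2))))
Add(Function('u')(Function('b')(9, Pow(Function('r')(-5), 2))), 109) = Add(-48, 109) = 61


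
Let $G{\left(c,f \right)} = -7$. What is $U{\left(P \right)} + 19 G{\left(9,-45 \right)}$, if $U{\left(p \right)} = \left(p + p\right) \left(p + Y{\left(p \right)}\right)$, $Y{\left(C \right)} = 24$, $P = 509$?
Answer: $542461$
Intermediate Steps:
$U{\left(p \right)} = 2 p \left(24 + p\right)$ ($U{\left(p \right)} = \left(p + p\right) \left(p + 24\right) = 2 p \left(24 + p\right)$)
$U{\left(P \right)} + 19 G{\left(9,-45 \right)} = 2 \cdot 509 \left(24 + 509\right) + 19 \left(-7\right) = 2 \cdot 509 \cdot 533 - 133 = 542594 - 133 = 542461$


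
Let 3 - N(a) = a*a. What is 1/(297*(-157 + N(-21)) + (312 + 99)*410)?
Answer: -1/8205 ≈ -0.00012188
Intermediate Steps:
N(a) = 3 - a² (N(a) = 3 - a*a = 3 - a²)
1/(297*(-157 + N(-21)) + (312 + 99)*410) = 1/(297*(-157 + (3 - 1*(-21)²)) + (312 + 99)*410) = 1/(297*(-157 + (3 - 1*441)) + 411*410) = 1/(297*(-157 + (3 - 441)) + 168510) = 1/(297*(-157 - 438) + 168510) = 1/(297*(-595) + 168510) = 1/(-176715 + 168510) = 1/(-8205) = -1/8205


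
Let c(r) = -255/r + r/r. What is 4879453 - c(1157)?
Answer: 5645526219/1157 ≈ 4.8795e+6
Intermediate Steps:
c(r) = 1 - 255/r (c(r) = -255/r + 1 = 1 - 255/r)
4879453 - c(1157) = 4879453 - (-255 + 1157)/1157 = 4879453 - 902/1157 = 5645526219/1157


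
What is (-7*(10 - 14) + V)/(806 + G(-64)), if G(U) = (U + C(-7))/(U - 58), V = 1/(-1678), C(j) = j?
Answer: 955321/27520039 ≈ 0.034714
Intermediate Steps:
V = -1/1678 ≈ -0.00059595
G(U) = (-7 + U)/(-58 + U) (G(U) = (U - 7)/(U - 58) = (-7 + U)/(-58 + U))
(-7*(10 - 14) + V)/(806 + G(-64)) = (-7*(10 - 14) - 1/1678)/(806 + (-7 - 64)/(-58 - 64)) = (-7*(-4) - 1/1678)/(806 - 71/(-122)) = (28 - 1/1678)/(806 - 1/122*(-71)) = 46983/(1678*(806 + 71/122)) = 46983/(1678*(98403/122)) = (46983/1678)*(122/98403) = 955321/27520039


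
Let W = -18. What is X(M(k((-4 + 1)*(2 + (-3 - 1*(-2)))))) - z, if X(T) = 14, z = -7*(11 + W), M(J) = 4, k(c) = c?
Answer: -35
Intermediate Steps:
z = 49 (z = -7*(11 - 18) = -7*(-7) = 49)
X(M(k((-4 + 1)*(2 + (-3 - 1*(-2)))))) - z = 14 - 1*49 = 14 - 49 = -35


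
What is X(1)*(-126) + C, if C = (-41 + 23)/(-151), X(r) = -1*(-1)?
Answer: -19008/151 ≈ -125.88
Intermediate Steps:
X(r) = 1
C = 18/151 (C = -18*(-1/151) = 18/151 ≈ 0.11921)
X(1)*(-126) + C = 1*(-126) + 18/151 = -126 + 18/151 = -19008/151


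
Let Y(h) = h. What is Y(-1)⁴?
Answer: 1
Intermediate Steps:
Y(-1)⁴ = (-1)⁴ = 1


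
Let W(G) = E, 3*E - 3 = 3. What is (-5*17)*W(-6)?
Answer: -170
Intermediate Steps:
E = 2 (E = 1 + (1/3)*3 = 1 + 1 = 2)
W(G) = 2
(-5*17)*W(-6) = -5*17*2 = -85*2 = -170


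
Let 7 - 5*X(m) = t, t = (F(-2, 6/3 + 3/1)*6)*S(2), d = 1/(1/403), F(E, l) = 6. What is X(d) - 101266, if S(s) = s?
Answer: -101279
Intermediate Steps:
d = 403 (d = 1/(1/403) = 403)
t = 72 (t = (6*6)*2 = 36*2 = 72)
X(m) = -13 (X(m) = 7/5 - ⅕*72 = 7/5 - 72/5 = -13)
X(d) - 101266 = -13 - 101266 = -101279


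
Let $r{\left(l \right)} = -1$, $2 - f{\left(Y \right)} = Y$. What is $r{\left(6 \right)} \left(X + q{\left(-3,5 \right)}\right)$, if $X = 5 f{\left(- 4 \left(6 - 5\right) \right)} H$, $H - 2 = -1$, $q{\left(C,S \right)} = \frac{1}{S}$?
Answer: $- \frac{151}{5} \approx -30.2$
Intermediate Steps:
$f{\left(Y \right)} = 2 - Y$
$H = 1$ ($H = 2 - 1 = 1$)
$X = 30$ ($X = 5 \left(2 - - 4 \left(6 - 5\right)\right) 1 = 5 \left(2 - \left(-4\right) 1\right) 1 = 5 \left(2 - -4\right) 1 = 5 \left(2 + 4\right) 1 = 5 \cdot 6 \cdot 1 = 30 \cdot 1 = 30$)
$r{\left(6 \right)} \left(X + q{\left(-3,5 \right)}\right) = - (30 + \frac{1}{5}) = \left(-1\right) \frac{151}{5} = - \frac{151}{5}$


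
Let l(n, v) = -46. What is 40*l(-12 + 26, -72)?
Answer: -1840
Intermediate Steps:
40*l(-12 + 26, -72) = 40*(-46) = -1840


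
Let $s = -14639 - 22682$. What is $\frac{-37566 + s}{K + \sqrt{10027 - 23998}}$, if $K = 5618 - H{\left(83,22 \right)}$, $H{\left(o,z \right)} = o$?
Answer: $- \frac{138166515}{10216732} + \frac{74887 i \sqrt{13971}}{30650196} \approx -13.524 + 0.28879 i$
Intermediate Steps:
$s = -37321$
$K = 5535$ ($K = 5618 - 83 = 5535$)
$\frac{-37566 + s}{K + \sqrt{10027 - 23998}} = \frac{-37566 - 37321}{5535 + \sqrt{10027 - 23998}} = - \frac{74887}{5535 + \sqrt{-13971}} = - \frac{74887}{5535 + i \sqrt{13971}}$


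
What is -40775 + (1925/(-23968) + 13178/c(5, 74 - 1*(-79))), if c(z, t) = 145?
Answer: -20198890403/496480 ≈ -40684.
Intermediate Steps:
-40775 + (1925/(-23968) + 13178/c(5, 74 - 1*(-79))) = -40775 + (1925/(-23968) + 13178/145) = -40775 + (1925*(-1/23968) + 13178*(1/145)) = -40775 + (-275/3424 + 13178/145) = -40775 + 45081597/496480 = -20198890403/496480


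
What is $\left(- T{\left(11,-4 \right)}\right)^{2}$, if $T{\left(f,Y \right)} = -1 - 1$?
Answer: $4$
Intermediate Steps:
$T{\left(f,Y \right)} = -2$ ($T{\left(f,Y \right)} = -1 - 1 = -2$)
$\left(- T{\left(11,-4 \right)}\right)^{2} = \left(\left(-1\right) \left(-2\right)\right)^{2} = 2^{2} = 4$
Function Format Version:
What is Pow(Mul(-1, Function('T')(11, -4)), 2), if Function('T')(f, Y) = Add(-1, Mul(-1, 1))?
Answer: 4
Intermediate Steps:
Function('T')(f, Y) = -2 (Function('T')(f, Y) = Add(-1, -1) = -2)
Pow(Mul(-1, Function('T')(11, -4)), 2) = Pow(Mul(-1, -2), 2) = Pow(2, 2) = 4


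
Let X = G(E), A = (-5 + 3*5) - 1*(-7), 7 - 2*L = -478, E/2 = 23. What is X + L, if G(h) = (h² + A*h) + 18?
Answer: 6317/2 ≈ 3158.5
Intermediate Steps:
E = 46 (E = 2*23 = 46)
L = 485/2 (L = 7/2 - ½*(-478) = 7/2 + 239 = 485/2 ≈ 242.50)
A = 17 (A = (-5 + 15) + 7 = 10 + 7 = 17)
G(h) = 18 + h² + 17*h (G(h) = (h² + 17*h) + 18 = 18 + h² + 17*h)
X = 2916 (X = 18 + 46² + 17*46 = 18 + 2116 + 782 = 2916)
X + L = 2916 + 485/2 = 6317/2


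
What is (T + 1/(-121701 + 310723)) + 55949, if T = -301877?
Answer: -46485802415/189022 ≈ -2.4593e+5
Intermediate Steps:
(T + 1/(-121701 + 310723)) + 55949 = (-301877 + 1/(-121701 + 310723)) + 55949 = (-301877 + 1/189022) + 55949 = -57061394293/189022 + 55949 = -46485802415/189022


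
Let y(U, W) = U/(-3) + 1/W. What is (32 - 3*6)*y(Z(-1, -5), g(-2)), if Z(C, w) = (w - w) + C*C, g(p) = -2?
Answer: -35/3 ≈ -11.667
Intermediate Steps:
Z(C, w) = C² (Z(C, w) = 0 + C² = C²)
y(U, W) = 1/W - U/3 (y(U, W) = U*(-⅓) + 1/W = -U/3 + 1/W = 1/W - U/3)
(32 - 3*6)*y(Z(-1, -5), g(-2)) = (32 - 3*6)*(1/(-2) - ⅓*(-1)²) = (32 - 18)*(-½ - ⅓*1) = 14*(-½ - ⅓) = 14*(-⅚) = -35/3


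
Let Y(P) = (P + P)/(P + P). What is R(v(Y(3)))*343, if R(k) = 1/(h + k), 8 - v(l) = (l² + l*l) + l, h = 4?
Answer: 343/9 ≈ 38.111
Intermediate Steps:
Y(P) = 1 (Y(P) = (2*P)/((2*P)) = (2*P)*(1/(2*P)) = 1)
v(l) = 8 - l - 2*l² (v(l) = 8 - ((l² + l*l) + l) = 8 - ((l² + l²) + l) = 8 - (2*l² + l) = 8 - (l + 2*l²) = 8 + (-l - 2*l²) = 8 - l - 2*l²)
R(k) = 1/(4 + k)
R(v(Y(3)))*343 = 343/(4 + (8 - 1*1 - 2*1²)) = 343/(4 + (8 - 1 - 2*1)) = 343/(4 + (8 - 1 - 2)) = 343/(4 + 5) = 343/9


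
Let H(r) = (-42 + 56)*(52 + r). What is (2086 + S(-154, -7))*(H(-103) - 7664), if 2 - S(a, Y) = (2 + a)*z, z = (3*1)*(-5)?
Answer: 1608576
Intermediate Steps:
z = -15 (z = 3*(-5) = -15)
H(r) = 728 + 14*r (H(r) = 14*(52 + r) = 728 + 14*r)
S(a, Y) = 32 + 15*a (S(a, Y) = 2 - (2 + a)*(-15) = 2 - (-30 - 15*a) = 2 + (30 + 15*a) = 32 + 15*a)
(2086 + S(-154, -7))*(H(-103) - 7664) = (2086 + (32 + 15*(-154)))*((728 + 14*(-103)) - 7664) = (2086 + (32 - 2310))*((728 - 1442) - 7664) = (2086 - 2278)*(-714 - 7664) = -192*(-8378) = 1608576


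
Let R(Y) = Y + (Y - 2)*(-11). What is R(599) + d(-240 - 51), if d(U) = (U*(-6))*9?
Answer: 9746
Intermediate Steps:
d(U) = -54*U (d(U) = -6*U*9 = -54*U)
R(Y) = 22 - 10*Y (R(Y) = Y + (-2 + Y)*(-11) = Y + (22 - 11*Y) = 22 - 10*Y)
R(599) + d(-240 - 51) = (22 - 10*599) - 54*(-240 - 51) = (22 - 5990) - 54*(-291) = -5968 + 15714 = 9746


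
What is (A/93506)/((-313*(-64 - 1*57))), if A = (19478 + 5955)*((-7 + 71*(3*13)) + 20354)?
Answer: 293954614/1770676369 ≈ 0.16601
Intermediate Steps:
A = 587909228 (A = 25433*((-7 + 71*39) + 20354) = 25433*((-7 + 2769) + 20354) = 25433*(2762 + 20354) = 25433*23116 = 587909228)
(A/93506)/((-313*(-64 - 1*57))) = (587909228/93506)/((-313*(-64 - 1*57))) = (587909228*(1/93506))/((-313*(-64 - 57))) = 293954614/(46753*((-313*(-121)))) = (293954614/46753)/37873 = (293954614/46753)*(1/37873) = 293954614/1770676369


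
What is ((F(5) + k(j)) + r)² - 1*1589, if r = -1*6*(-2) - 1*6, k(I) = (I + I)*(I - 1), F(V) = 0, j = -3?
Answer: -689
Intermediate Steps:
k(I) = 2*I*(-1 + I) (k(I) = (2*I)*(-1 + I) = 2*I*(-1 + I))
r = 6 (r = -6*(-2) - 6 = 12 - 6 = 6)
((F(5) + k(j)) + r)² - 1*1589 = ((0 + 2*(-3)*(-1 - 3)) + 6)² - 1*1589 = ((0 + 2*(-3)*(-4)) + 6)² - 1589 = ((0 + 24) + 6)² - 1589 = (24 + 6)² - 1589 = 30² - 1589 = 900 - 1589 = -689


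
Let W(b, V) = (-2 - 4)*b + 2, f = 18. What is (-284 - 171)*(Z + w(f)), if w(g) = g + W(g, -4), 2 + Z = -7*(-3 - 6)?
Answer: 12285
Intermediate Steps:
Z = 61 (Z = -2 - 7*(-3 - 6) = -2 - 7*(-9) = -2 + 63 = 61)
W(b, V) = 2 - 6*b (W(b, V) = -6*b + 2 = 2 - 6*b)
w(g) = 2 - 5*g (w(g) = g + (2 - 6*g) = 2 - 5*g)
(-284 - 171)*(Z + w(f)) = (-284 - 171)*(61 + (2 - 5*18)) = -455*(61 + (2 - 90)) = -455*(61 - 88) = -455*(-27) = 12285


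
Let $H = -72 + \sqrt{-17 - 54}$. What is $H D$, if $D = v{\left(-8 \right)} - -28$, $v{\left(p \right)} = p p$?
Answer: $-6624 + 92 i \sqrt{71} \approx -6624.0 + 775.21 i$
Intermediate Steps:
$v{\left(p \right)} = p^{2}$
$H = -72 + i \sqrt{71}$ ($H = -72 + \sqrt{-71} = -72 + i \sqrt{71} \approx -72.0 + 8.4261 i$)
$D = 92$ ($D = \left(-8\right)^{2} - -28 = 64 + 28 = 92$)
$H D = \left(-72 + i \sqrt{71}\right) 92 = -6624 + 92 i \sqrt{71}$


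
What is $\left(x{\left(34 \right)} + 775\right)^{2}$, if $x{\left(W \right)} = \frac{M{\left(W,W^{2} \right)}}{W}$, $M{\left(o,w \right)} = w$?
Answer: $654481$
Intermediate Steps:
$x{\left(W \right)} = W$ ($x{\left(W \right)} = \frac{W^{2}}{W} = W$)
$\left(x{\left(34 \right)} + 775\right)^{2} = \left(34 + 775\right)^{2} = 809^{2} = 654481$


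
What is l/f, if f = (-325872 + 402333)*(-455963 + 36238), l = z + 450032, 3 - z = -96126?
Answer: -7093/416786925 ≈ -1.7018e-5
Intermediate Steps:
z = 96129 (z = 3 - 1*(-96126) = 3 + 96126 = 96129)
l = 546161 (l = 96129 + 450032 = 546161)
f = -32092593225 (f = 76461*(-419725) = -32092593225)
l/f = 546161/(-32092593225) = 546161*(-1/32092593225) = -7093/416786925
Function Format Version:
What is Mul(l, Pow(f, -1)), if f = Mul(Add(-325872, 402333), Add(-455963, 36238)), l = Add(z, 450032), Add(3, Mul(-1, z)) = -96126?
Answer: Rational(-7093, 416786925) ≈ -1.7018e-5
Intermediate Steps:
z = 96129 (z = Add(3, Mul(-1, -96126)) = Add(3, 96126) = 96129)
l = 546161 (l = Add(96129, 450032) = 546161)
f = -32092593225 (f = Mul(76461, -419725) = -32092593225)
Mul(l, Pow(f, -1)) = Mul(546161, Pow(-32092593225, -1)) = Mul(546161, Rational(-1, 32092593225)) = Rational(-7093, 416786925)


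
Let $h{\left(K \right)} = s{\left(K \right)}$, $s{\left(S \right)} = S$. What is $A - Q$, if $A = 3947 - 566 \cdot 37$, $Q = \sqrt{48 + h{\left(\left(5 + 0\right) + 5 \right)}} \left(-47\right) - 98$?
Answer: $-16897 + 47 \sqrt{58} \approx -16539.0$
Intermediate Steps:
$h{\left(K \right)} = K$
$Q = -98 - 47 \sqrt{58}$ ($Q = \sqrt{48 + \left(\left(5 + 0\right) + 5\right)} \left(-47\right) - 98 = \sqrt{48 + \left(5 + 5\right)} \left(-47\right) - 98 = \sqrt{48 + 10} \left(-47\right) - 98 = \sqrt{58} \left(-47\right) - 98 = - 47 \sqrt{58} - 98 = -98 - 47 \sqrt{58} \approx -455.94$)
$A = -16995$ ($A = 3947 - 20942 = -16995$)
$A - Q = -16995 - \left(-98 - 47 \sqrt{58}\right) = -16995 + \left(98 + 47 \sqrt{58}\right) = -16897 + 47 \sqrt{58}$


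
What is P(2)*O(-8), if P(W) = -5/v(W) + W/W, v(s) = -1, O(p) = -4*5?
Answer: -120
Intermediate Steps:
O(p) = -20
P(W) = 6 (P(W) = -5/(-1) + W/W = -5*(-1) + 1 = 5 + 1 = 6)
P(2)*O(-8) = 6*(-20) = -120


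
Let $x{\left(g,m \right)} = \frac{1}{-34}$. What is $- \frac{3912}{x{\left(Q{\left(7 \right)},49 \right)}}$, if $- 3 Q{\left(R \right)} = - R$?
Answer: $133008$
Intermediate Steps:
$Q{\left(R \right)} = \frac{R}{3}$ ($Q{\left(R \right)} = - \frac{\left(-1\right) R}{3} = \frac{R}{3}$)
$x{\left(g,m \right)} = - \frac{1}{34}$
$- \frac{3912}{x{\left(Q{\left(7 \right)},49 \right)}} = - \frac{3912}{- \frac{1}{34}} = \left(-3912\right) \left(-34\right) = 133008$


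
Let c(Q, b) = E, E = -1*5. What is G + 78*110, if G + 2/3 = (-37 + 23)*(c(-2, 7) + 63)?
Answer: 23302/3 ≈ 7767.3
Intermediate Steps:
E = -5
c(Q, b) = -5
G = -2438/3 (G = -2/3 + (-37 + 23)*(-5 + 63) = -2/3 - 14*58 = -2/3 - 812 = -2438/3 ≈ -812.67)
G + 78*110 = -2438/3 + 78*110 = -2438/3 + 8580 = 23302/3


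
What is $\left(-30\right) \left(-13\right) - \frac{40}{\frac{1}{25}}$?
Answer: $-610$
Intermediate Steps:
$\left(-30\right) \left(-13\right) - \frac{40}{\frac{1}{25}} = 390 - 40 \frac{1}{\frac{1}{25}} = 390 - 1000 = -610$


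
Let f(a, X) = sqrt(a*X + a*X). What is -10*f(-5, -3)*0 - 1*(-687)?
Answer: 687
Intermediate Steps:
f(a, X) = sqrt(2)*sqrt(X*a) (f(a, X) = sqrt(X*a + X*a) = sqrt(2*X*a) = sqrt(2)*sqrt(X*a))
-10*f(-5, -3)*0 - 1*(-687) = -10*sqrt(2)*sqrt(-3*(-5))*0 - 1*(-687) = -10*sqrt(2)*sqrt(15)*0 + 687 = -10*sqrt(30)*0 + 687 = -10*0 + 687 = 0 + 687 = 687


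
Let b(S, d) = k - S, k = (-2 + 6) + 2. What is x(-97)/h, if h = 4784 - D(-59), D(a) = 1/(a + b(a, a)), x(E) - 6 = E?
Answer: -546/28703 ≈ -0.019022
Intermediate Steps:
x(E) = 6 + E
k = 6 (k = 4 + 2 = 6)
b(S, d) = 6 - S
D(a) = ⅙ (D(a) = 1/(a + (6 - a)) = 1/6 = ⅙)
h = 28703/6 (h = 4784 - 1*⅙ = 4784 - ⅙ = 28703/6 ≈ 4783.8)
x(-97)/h = (6 - 97)/(28703/6) = -91*6/28703 = -546/28703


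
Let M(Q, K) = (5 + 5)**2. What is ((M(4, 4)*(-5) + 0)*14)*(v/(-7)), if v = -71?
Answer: -71000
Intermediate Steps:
M(Q, K) = 100 (M(Q, K) = 10**2 = 100)
((M(4, 4)*(-5) + 0)*14)*(v/(-7)) = ((100*(-5) + 0)*14)*(-71/(-7)) = ((-500 + 0)*14)*(-71*(-1/7)) = -500*14*(71/7) = -7000*71/7 = -71000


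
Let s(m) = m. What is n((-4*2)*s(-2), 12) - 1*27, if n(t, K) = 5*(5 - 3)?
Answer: -17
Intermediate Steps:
n(t, K) = 10 (n(t, K) = 5*2 = 10)
n((-4*2)*s(-2), 12) - 1*27 = 10 - 1*27 = 10 - 27 = -17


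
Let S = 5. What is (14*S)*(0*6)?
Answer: 0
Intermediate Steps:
(14*S)*(0*6) = (14*5)*(0*6) = 70*0 = 0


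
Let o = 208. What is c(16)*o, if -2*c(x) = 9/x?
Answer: -117/2 ≈ -58.500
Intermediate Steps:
c(x) = -9/(2*x)
c(16)*o = -9/2/16*208 = -9/2*1/16*208 = -9/32*208 = -117/2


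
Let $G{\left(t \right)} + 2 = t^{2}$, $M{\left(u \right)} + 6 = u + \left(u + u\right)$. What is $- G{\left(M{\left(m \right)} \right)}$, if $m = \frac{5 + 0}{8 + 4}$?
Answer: $- \frac{329}{16} \approx -20.563$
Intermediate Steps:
$m = \frac{5}{12} \approx 0.41667$
$M{\left(u \right)} = -6 + 3 u$ ($M{\left(u \right)} = -6 + \left(u + \left(u + u\right)\right) = -6 + \left(u + 2 u\right) = -6 + 3 u$)
$G{\left(t \right)} = -2 + t^{2}$
$- G{\left(M{\left(m \right)} \right)} = - (-2 + \left(-6 + 3 \cdot \frac{5}{12}\right)^{2}) = - (-2 + \left(-6 + \frac{5}{4}\right)^{2}) = - (-2 + \left(- \frac{19}{4}\right)^{2}) = - (-2 + \frac{361}{16}) = \left(-1\right) \frac{329}{16} = - \frac{329}{16}$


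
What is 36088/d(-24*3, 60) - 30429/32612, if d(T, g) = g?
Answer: 293769029/489180 ≈ 600.53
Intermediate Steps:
36088/d(-24*3, 60) - 30429/32612 = 36088/60 - 30429/32612 = 36088*(1/60) - 30429*1/32612 = 9022/15 - 30429/32612 = 293769029/489180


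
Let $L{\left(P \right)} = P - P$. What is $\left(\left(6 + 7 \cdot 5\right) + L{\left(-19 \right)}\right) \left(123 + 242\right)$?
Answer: $14965$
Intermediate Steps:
$L{\left(P \right)} = 0$
$\left(\left(6 + 7 \cdot 5\right) + L{\left(-19 \right)}\right) \left(123 + 242\right) = \left(\left(6 + 7 \cdot 5\right) + 0\right) \left(123 + 242\right) = \left(\left(6 + 35\right) + 0\right) 365 = \left(41 + 0\right) 365 = 41 \cdot 365 = 14965$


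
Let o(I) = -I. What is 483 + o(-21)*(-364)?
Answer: -7161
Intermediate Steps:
483 + o(-21)*(-364) = 483 - 1*(-21)*(-364) = 483 + 21*(-364) = 483 - 7644 = -7161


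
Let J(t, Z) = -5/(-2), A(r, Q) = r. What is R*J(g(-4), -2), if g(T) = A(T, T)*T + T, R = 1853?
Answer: 9265/2 ≈ 4632.5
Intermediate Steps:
g(T) = T + T² (g(T) = T*T + T = T² + T = T + T²)
J(t, Z) = 5/2 (J(t, Z) = -5*(-½) = 5/2)
R*J(g(-4), -2) = 1853*(5/2) = 9265/2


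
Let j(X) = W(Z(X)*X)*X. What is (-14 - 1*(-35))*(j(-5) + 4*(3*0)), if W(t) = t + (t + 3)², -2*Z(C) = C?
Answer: -32655/4 ≈ -8163.8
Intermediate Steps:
Z(C) = -C/2
W(t) = t + (3 + t)²
j(X) = X*((3 - X²/2)² - X²/2) (j(X) = ((-X/2)*X + (3 + (-X/2)*X)²)*X = (-X²/2 + (3 - X²/2)²)*X = ((3 - X²/2)² - X²/2)*X = X*((3 - X²/2)² - X²/2))
(-14 - 1*(-35))*(j(-5) + 4*(3*0)) = (-14 - 1*(-35))*((¼)*(-5)*(36 + (-5)⁴ - 14*(-5)²) + 4*(3*0)) = (-14 + 35)*((¼)*(-5)*(36 + 625 - 14*25) + 4*0) = 21*((¼)*(-5)*(36 + 625 - 350) + 0) = 21*((¼)*(-5)*311 + 0) = 21*(-1555/4 + 0) = 21*(-1555/4) = -32655/4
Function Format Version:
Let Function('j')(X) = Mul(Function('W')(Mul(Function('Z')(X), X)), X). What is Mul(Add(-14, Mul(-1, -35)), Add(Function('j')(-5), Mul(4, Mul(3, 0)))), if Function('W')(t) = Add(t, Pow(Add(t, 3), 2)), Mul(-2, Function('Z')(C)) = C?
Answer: Rational(-32655, 4) ≈ -8163.8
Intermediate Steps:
Function('Z')(C) = Mul(Rational(-1, 2), C)
Function('W')(t) = Add(t, Pow(Add(3, t), 2))
Function('j')(X) = Mul(X, Add(Pow(Add(3, Mul(Rational(-1, 2), Pow(X, 2))), 2), Mul(Rational(-1, 2), Pow(X, 2)))) (Function('j')(X) = Mul(Add(Mul(Mul(Rational(-1, 2), X), X), Pow(Add(3, Mul(Mul(Rational(-1, 2), X), X)), 2)), X) = Mul(Add(Mul(Rational(-1, 2), Pow(X, 2)), Pow(Add(3, Mul(Rational(-1, 2), Pow(X, 2))), 2)), X) = Mul(Add(Pow(Add(3, Mul(Rational(-1, 2), Pow(X, 2))), 2), Mul(Rational(-1, 2), Pow(X, 2))), X) = Mul(X, Add(Pow(Add(3, Mul(Rational(-1, 2), Pow(X, 2))), 2), Mul(Rational(-1, 2), Pow(X, 2)))))
Mul(Add(-14, Mul(-1, -35)), Add(Function('j')(-5), Mul(4, Mul(3, 0)))) = Mul(Add(-14, Mul(-1, -35)), Add(Mul(Rational(1, 4), -5, Add(36, Pow(-5, 4), Mul(-14, Pow(-5, 2)))), Mul(4, Mul(3, 0)))) = Mul(Add(-14, 35), Add(Mul(Rational(1, 4), -5, Add(36, 625, Mul(-14, 25))), Mul(4, 0))) = Mul(21, Add(Mul(Rational(1, 4), -5, Add(36, 625, -350)), 0)) = Mul(21, Add(Mul(Rational(1, 4), -5, 311), 0)) = Mul(21, Add(Rational(-1555, 4), 0)) = Mul(21, Rational(-1555, 4)) = Rational(-32655, 4)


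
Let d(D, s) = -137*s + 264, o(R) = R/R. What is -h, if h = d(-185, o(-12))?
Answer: -127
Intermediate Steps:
o(R) = 1
d(D, s) = 264 - 137*s
h = 127 (h = 264 - 137*1 = 264 - 137 = 127)
-h = -1*127 = -127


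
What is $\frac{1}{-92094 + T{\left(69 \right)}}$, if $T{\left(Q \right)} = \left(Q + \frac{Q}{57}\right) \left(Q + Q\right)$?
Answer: $- \frac{19}{1565694} \approx -1.2135 \cdot 10^{-5}$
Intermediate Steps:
$T{\left(Q \right)} = \frac{116 Q^{2}}{57}$ ($T{\left(Q \right)} = \left(Q + Q \frac{1}{57}\right) 2 Q = \left(Q + \frac{Q}{57}\right) 2 Q = \frac{58 Q}{57} \cdot 2 Q = \frac{116 Q^{2}}{57}$)
$\frac{1}{-92094 + T{\left(69 \right)}} = \frac{1}{-92094 + \frac{116 \cdot 69^{2}}{57}} = \frac{1}{-92094 + \frac{116}{57} \cdot 4761} = \frac{1}{-92094 + \frac{184092}{19}} = \frac{1}{- \frac{1565694}{19}} = - \frac{19}{1565694}$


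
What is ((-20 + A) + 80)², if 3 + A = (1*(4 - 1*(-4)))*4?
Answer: 7921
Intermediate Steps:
A = 29 (A = -3 + (1*(4 - 1*(-4)))*4 = -3 + (1*(4 + 4))*4 = -3 + (1*8)*4 = -3 + 8*4 = -3 + 32 = 29)
((-20 + A) + 80)² = ((-20 + 29) + 80)² = (9 + 80)² = 89² = 7921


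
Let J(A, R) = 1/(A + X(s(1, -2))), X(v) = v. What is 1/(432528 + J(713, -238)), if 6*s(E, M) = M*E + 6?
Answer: 2141/926042451 ≈ 2.3120e-6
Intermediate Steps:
s(E, M) = 1 + E*M/6 (s(E, M) = (M*E + 6)/6 = (E*M + 6)/6 = (6 + E*M)/6 = 1 + E*M/6)
J(A, R) = 1/(⅔ + A) (J(A, R) = 1/(A + (1 + (⅙)*1*(-2))) = 1/(A + (1 - ⅓)) = 1/(A + ⅔) = 1/(⅔ + A))
1/(432528 + J(713, -238)) = 1/(432528 + 3/(2 + 3*713)) = 1/(432528 + 3/(2 + 2139)) = 1/(432528 + 3/2141) = 1/(926042451/2141) = 2141/926042451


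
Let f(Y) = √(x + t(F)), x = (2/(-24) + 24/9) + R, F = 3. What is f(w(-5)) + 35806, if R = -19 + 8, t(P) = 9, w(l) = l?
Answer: 35806 + √21/6 ≈ 35807.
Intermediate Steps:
R = -11
x = -101/12 (x = (2/(-24) + 24/9) - 11 = (2*(-1/24) + 24*(⅑)) - 11 = (-1/12 + 8/3) - 11 = 31/12 - 11 = -101/12 ≈ -8.4167)
f(Y) = √21/6 (f(Y) = √(-101/12 + 9) = √(7/12) = √21/6)
f(w(-5)) + 35806 = √21/6 + 35806 = 35806 + √21/6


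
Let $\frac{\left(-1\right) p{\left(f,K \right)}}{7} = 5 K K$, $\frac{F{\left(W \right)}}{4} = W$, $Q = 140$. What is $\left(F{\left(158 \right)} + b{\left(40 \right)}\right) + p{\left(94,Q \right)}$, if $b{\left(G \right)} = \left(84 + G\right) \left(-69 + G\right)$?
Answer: $-688964$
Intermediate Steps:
$F{\left(W \right)} = 4 W$
$p{\left(f,K \right)} = - 35 K^{2}$ ($p{\left(f,K \right)} = - 7 \cdot 5 K K = - 7 \cdot 5 K^{2} = - 35 K^{2}$)
$b{\left(G \right)} = \left(-69 + G\right) \left(84 + G\right)$
$\left(F{\left(158 \right)} + b{\left(40 \right)}\right) + p{\left(94,Q \right)} = \left(4 \cdot 158 + \left(-5796 + 40^{2} + 15 \cdot 40\right)\right) - 35 \cdot 140^{2} = \left(632 + \left(-5796 + 1600 + 600\right)\right) - 686000 = \left(632 - 3596\right) - 686000 = -2964 - 686000 = -688964$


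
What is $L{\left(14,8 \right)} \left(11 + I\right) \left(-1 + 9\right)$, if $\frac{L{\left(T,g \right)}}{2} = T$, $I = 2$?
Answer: $2912$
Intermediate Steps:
$L{\left(T,g \right)} = 2 T$
$L{\left(14,8 \right)} \left(11 + I\right) \left(-1 + 9\right) = 2 \cdot 14 \left(11 + 2\right) \left(-1 + 9\right) = 28 \cdot 13 \cdot 8 = 28 \cdot 104 = 2912$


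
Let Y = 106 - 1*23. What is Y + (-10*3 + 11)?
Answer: 64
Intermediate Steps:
Y = 83 (Y = 106 - 23 = 83)
Y + (-10*3 + 11) = 83 + (-10*3 + 11) = 83 + (-30 + 11) = 83 - 19 = 64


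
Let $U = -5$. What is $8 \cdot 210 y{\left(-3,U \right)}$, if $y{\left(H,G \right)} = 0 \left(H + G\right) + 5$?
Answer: $8400$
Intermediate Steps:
$y{\left(H,G \right)} = 5$ ($y{\left(H,G \right)} = 0 \left(G + H\right) + 5 = 0 + 5 = 5$)
$8 \cdot 210 y{\left(-3,U \right)} = 8 \cdot 210 \cdot 5 = 1680 \cdot 5 = 8400$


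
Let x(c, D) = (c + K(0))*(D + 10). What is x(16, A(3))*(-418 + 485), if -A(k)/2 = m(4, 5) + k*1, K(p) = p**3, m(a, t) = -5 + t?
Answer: 4288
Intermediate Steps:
A(k) = -2*k (A(k) = -2*((-5 + 5) + k*1) = -2*(0 + k) = -2*k)
x(c, D) = c*(10 + D) (x(c, D) = (c + 0**3)*(D + 10) = (c + 0)*(10 + D) = c*(10 + D))
x(16, A(3))*(-418 + 485) = (16*(10 - 2*3))*(-418 + 485) = (16*(10 - 6))*67 = (16*4)*67 = 64*67 = 4288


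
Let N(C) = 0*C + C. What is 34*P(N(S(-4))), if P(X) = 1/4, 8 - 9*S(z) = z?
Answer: 17/2 ≈ 8.5000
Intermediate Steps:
S(z) = 8/9 - z/9
N(C) = C (N(C) = 0 + C = C)
P(X) = 1/4
34*P(N(S(-4))) = 34*(1/4) = 17/2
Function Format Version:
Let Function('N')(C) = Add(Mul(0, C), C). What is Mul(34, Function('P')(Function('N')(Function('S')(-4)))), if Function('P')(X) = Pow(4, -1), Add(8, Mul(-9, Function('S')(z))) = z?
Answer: Rational(17, 2) ≈ 8.5000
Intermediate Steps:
Function('S')(z) = Add(Rational(8, 9), Mul(Rational(-1, 9), z))
Function('N')(C) = C (Function('N')(C) = Add(0, C) = C)
Function('P')(X) = Rational(1, 4)
Mul(34, Function('P')(Function('N')(Function('S')(-4)))) = Mul(34, Rational(1, 4)) = Rational(17, 2)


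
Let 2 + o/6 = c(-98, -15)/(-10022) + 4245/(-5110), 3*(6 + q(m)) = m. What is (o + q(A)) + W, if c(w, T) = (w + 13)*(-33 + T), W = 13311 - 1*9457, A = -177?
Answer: 9652447860/2560621 ≈ 3769.6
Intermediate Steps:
W = 3854 (W = 13311 - 9457 = 3854)
c(w, T) = (-33 + T)*(13 + w) (c(w, T) = (13 + w)*(-33 + T) = (-33 + T)*(13 + w))
q(m) = -6 + m/3
o = -49745109/2560621 (o = -12 + 6*((-429 - 33*(-98) + 13*(-15) - 15*(-98))/(-10022) + 4245/(-5110)) = -12 + 6*((-429 + 3234 - 195 + 1470)*(-1/10022) + 4245*(-1/5110)) = -12 + 6*(4080*(-1/10022) - 849/1022) = -12 + 6*(-2040/5011 - 849/1022) = -12 + 6*(-6339219/5121242) = -12 - 19017657/2560621 = -49745109/2560621 ≈ -19.427)
(o + q(A)) + W = (-49745109/2560621 + (-6 + (⅓)*(-177))) + 3854 = (-49745109/2560621 + (-6 - 59)) + 3854 = (-49745109/2560621 - 65) + 3854 = -216185474/2560621 + 3854 = 9652447860/2560621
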